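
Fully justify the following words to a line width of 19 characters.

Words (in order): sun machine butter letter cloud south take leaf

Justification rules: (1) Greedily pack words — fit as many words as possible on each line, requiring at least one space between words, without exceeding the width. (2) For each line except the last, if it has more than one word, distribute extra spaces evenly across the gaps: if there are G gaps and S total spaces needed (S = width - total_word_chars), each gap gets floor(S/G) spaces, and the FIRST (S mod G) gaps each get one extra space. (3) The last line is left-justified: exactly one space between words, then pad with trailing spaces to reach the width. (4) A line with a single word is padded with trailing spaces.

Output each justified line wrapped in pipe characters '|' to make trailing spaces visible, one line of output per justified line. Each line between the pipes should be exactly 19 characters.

Answer: |sun  machine butter|
|letter  cloud south|
|take leaf          |

Derivation:
Line 1: ['sun', 'machine', 'butter'] (min_width=18, slack=1)
Line 2: ['letter', 'cloud', 'south'] (min_width=18, slack=1)
Line 3: ['take', 'leaf'] (min_width=9, slack=10)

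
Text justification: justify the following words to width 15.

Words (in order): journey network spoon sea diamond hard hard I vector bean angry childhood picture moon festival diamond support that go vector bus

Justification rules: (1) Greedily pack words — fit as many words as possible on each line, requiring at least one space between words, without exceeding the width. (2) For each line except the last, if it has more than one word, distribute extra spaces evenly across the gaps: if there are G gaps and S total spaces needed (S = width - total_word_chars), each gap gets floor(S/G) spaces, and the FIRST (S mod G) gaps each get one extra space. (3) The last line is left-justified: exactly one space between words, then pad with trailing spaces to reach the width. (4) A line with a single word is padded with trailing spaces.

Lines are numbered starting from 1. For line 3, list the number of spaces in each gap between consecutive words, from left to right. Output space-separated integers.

Line 1: ['journey', 'network'] (min_width=15, slack=0)
Line 2: ['spoon', 'sea'] (min_width=9, slack=6)
Line 3: ['diamond', 'hard'] (min_width=12, slack=3)
Line 4: ['hard', 'I', 'vector'] (min_width=13, slack=2)
Line 5: ['bean', 'angry'] (min_width=10, slack=5)
Line 6: ['childhood'] (min_width=9, slack=6)
Line 7: ['picture', 'moon'] (min_width=12, slack=3)
Line 8: ['festival'] (min_width=8, slack=7)
Line 9: ['diamond', 'support'] (min_width=15, slack=0)
Line 10: ['that', 'go', 'vector'] (min_width=14, slack=1)
Line 11: ['bus'] (min_width=3, slack=12)

Answer: 4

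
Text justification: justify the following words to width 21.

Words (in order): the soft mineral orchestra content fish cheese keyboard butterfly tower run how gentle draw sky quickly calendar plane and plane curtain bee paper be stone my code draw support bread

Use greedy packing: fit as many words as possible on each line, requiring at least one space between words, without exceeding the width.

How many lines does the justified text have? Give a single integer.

Answer: 10

Derivation:
Line 1: ['the', 'soft', 'mineral'] (min_width=16, slack=5)
Line 2: ['orchestra', 'content'] (min_width=17, slack=4)
Line 3: ['fish', 'cheese', 'keyboard'] (min_width=20, slack=1)
Line 4: ['butterfly', 'tower', 'run'] (min_width=19, slack=2)
Line 5: ['how', 'gentle', 'draw', 'sky'] (min_width=19, slack=2)
Line 6: ['quickly', 'calendar'] (min_width=16, slack=5)
Line 7: ['plane', 'and', 'plane'] (min_width=15, slack=6)
Line 8: ['curtain', 'bee', 'paper', 'be'] (min_width=20, slack=1)
Line 9: ['stone', 'my', 'code', 'draw'] (min_width=18, slack=3)
Line 10: ['support', 'bread'] (min_width=13, slack=8)
Total lines: 10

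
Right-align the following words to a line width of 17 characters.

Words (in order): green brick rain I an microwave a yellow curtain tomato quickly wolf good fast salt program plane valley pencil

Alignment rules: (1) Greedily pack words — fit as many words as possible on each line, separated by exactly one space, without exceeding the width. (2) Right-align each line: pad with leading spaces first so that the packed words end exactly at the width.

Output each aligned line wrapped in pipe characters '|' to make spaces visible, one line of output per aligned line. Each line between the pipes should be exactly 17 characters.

Line 1: ['green', 'brick', 'rain'] (min_width=16, slack=1)
Line 2: ['I', 'an', 'microwave', 'a'] (min_width=16, slack=1)
Line 3: ['yellow', 'curtain'] (min_width=14, slack=3)
Line 4: ['tomato', 'quickly'] (min_width=14, slack=3)
Line 5: ['wolf', 'good', 'fast'] (min_width=14, slack=3)
Line 6: ['salt', 'program'] (min_width=12, slack=5)
Line 7: ['plane', 'valley'] (min_width=12, slack=5)
Line 8: ['pencil'] (min_width=6, slack=11)

Answer: | green brick rain|
| I an microwave a|
|   yellow curtain|
|   tomato quickly|
|   wolf good fast|
|     salt program|
|     plane valley|
|           pencil|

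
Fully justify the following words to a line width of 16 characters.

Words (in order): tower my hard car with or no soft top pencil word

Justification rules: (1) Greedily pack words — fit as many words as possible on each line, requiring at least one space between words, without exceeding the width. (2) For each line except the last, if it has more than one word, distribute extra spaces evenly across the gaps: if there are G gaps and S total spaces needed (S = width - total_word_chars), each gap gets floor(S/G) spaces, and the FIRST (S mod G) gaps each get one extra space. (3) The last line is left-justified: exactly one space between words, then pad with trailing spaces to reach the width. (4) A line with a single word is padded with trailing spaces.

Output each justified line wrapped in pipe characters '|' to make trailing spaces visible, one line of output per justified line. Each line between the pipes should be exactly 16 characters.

Line 1: ['tower', 'my', 'hard'] (min_width=13, slack=3)
Line 2: ['car', 'with', 'or', 'no'] (min_width=14, slack=2)
Line 3: ['soft', 'top', 'pencil'] (min_width=15, slack=1)
Line 4: ['word'] (min_width=4, slack=12)

Answer: |tower   my  hard|
|car  with  or no|
|soft  top pencil|
|word            |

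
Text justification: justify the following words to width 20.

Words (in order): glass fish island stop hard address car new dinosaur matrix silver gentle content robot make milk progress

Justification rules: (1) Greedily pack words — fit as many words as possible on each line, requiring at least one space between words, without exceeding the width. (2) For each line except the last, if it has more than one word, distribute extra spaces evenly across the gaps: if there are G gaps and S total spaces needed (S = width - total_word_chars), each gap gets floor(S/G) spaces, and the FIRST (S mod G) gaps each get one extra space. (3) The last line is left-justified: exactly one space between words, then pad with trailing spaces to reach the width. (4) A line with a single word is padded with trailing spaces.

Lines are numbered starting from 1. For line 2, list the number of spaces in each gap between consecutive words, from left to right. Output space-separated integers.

Answer: 3 2

Derivation:
Line 1: ['glass', 'fish', 'island'] (min_width=17, slack=3)
Line 2: ['stop', 'hard', 'address'] (min_width=17, slack=3)
Line 3: ['car', 'new', 'dinosaur'] (min_width=16, slack=4)
Line 4: ['matrix', 'silver', 'gentle'] (min_width=20, slack=0)
Line 5: ['content', 'robot', 'make'] (min_width=18, slack=2)
Line 6: ['milk', 'progress'] (min_width=13, slack=7)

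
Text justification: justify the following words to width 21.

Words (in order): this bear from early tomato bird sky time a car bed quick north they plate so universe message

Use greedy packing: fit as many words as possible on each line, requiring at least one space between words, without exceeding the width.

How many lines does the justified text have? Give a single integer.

Line 1: ['this', 'bear', 'from', 'early'] (min_width=20, slack=1)
Line 2: ['tomato', 'bird', 'sky', 'time'] (min_width=20, slack=1)
Line 3: ['a', 'car', 'bed', 'quick', 'north'] (min_width=21, slack=0)
Line 4: ['they', 'plate', 'so'] (min_width=13, slack=8)
Line 5: ['universe', 'message'] (min_width=16, slack=5)
Total lines: 5

Answer: 5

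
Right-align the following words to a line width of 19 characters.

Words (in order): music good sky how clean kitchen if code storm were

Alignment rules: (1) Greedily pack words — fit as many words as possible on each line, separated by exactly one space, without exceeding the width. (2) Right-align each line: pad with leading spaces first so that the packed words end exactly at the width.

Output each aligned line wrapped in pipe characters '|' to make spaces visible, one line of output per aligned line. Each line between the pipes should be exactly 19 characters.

Answer: | music good sky how|
|   clean kitchen if|
|    code storm were|

Derivation:
Line 1: ['music', 'good', 'sky', 'how'] (min_width=18, slack=1)
Line 2: ['clean', 'kitchen', 'if'] (min_width=16, slack=3)
Line 3: ['code', 'storm', 'were'] (min_width=15, slack=4)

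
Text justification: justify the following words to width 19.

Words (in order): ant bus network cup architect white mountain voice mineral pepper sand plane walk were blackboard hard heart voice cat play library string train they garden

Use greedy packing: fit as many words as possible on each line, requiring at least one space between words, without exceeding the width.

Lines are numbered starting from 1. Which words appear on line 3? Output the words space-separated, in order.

Answer: mountain voice

Derivation:
Line 1: ['ant', 'bus', 'network', 'cup'] (min_width=19, slack=0)
Line 2: ['architect', 'white'] (min_width=15, slack=4)
Line 3: ['mountain', 'voice'] (min_width=14, slack=5)
Line 4: ['mineral', 'pepper', 'sand'] (min_width=19, slack=0)
Line 5: ['plane', 'walk', 'were'] (min_width=15, slack=4)
Line 6: ['blackboard', 'hard'] (min_width=15, slack=4)
Line 7: ['heart', 'voice', 'cat'] (min_width=15, slack=4)
Line 8: ['play', 'library', 'string'] (min_width=19, slack=0)
Line 9: ['train', 'they', 'garden'] (min_width=17, slack=2)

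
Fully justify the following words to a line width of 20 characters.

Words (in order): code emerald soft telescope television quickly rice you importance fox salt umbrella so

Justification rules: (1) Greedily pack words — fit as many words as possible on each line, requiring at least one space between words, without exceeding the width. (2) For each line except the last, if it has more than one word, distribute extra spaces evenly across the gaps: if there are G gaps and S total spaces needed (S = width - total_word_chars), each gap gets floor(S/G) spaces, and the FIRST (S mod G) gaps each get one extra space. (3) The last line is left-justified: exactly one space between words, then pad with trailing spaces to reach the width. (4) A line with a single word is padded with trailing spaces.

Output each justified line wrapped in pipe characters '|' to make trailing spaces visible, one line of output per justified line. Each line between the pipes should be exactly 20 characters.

Answer: |code   emerald  soft|
|telescope television|
|quickly   rice   you|
|importance  fox salt|
|umbrella so         |

Derivation:
Line 1: ['code', 'emerald', 'soft'] (min_width=17, slack=3)
Line 2: ['telescope', 'television'] (min_width=20, slack=0)
Line 3: ['quickly', 'rice', 'you'] (min_width=16, slack=4)
Line 4: ['importance', 'fox', 'salt'] (min_width=19, slack=1)
Line 5: ['umbrella', 'so'] (min_width=11, slack=9)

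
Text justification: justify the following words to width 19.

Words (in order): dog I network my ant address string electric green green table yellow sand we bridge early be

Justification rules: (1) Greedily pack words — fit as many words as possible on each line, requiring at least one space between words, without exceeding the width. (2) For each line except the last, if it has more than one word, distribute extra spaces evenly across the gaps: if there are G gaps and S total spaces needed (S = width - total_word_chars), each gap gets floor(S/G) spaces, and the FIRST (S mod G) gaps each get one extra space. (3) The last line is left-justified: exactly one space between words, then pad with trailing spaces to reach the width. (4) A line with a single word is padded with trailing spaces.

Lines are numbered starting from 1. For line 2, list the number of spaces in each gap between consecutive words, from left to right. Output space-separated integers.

Line 1: ['dog', 'I', 'network', 'my'] (min_width=16, slack=3)
Line 2: ['ant', 'address', 'string'] (min_width=18, slack=1)
Line 3: ['electric', 'green'] (min_width=14, slack=5)
Line 4: ['green', 'table', 'yellow'] (min_width=18, slack=1)
Line 5: ['sand', 'we', 'bridge'] (min_width=14, slack=5)
Line 6: ['early', 'be'] (min_width=8, slack=11)

Answer: 2 1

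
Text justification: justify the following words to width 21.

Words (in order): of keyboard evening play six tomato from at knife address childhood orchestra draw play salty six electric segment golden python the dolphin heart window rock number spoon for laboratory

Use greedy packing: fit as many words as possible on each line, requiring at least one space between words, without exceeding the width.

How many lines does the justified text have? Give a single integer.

Line 1: ['of', 'keyboard', 'evening'] (min_width=19, slack=2)
Line 2: ['play', 'six', 'tomato', 'from'] (min_width=20, slack=1)
Line 3: ['at', 'knife', 'address'] (min_width=16, slack=5)
Line 4: ['childhood', 'orchestra'] (min_width=19, slack=2)
Line 5: ['draw', 'play', 'salty', 'six'] (min_width=19, slack=2)
Line 6: ['electric', 'segment'] (min_width=16, slack=5)
Line 7: ['golden', 'python', 'the'] (min_width=17, slack=4)
Line 8: ['dolphin', 'heart', 'window'] (min_width=20, slack=1)
Line 9: ['rock', 'number', 'spoon', 'for'] (min_width=21, slack=0)
Line 10: ['laboratory'] (min_width=10, slack=11)
Total lines: 10

Answer: 10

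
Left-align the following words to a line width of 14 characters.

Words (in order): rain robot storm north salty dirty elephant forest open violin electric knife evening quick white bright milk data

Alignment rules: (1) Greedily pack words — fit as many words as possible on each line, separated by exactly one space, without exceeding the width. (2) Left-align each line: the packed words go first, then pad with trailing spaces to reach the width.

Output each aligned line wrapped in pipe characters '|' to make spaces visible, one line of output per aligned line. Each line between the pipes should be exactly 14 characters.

Line 1: ['rain', 'robot'] (min_width=10, slack=4)
Line 2: ['storm', 'north'] (min_width=11, slack=3)
Line 3: ['salty', 'dirty'] (min_width=11, slack=3)
Line 4: ['elephant'] (min_width=8, slack=6)
Line 5: ['forest', 'open'] (min_width=11, slack=3)
Line 6: ['violin'] (min_width=6, slack=8)
Line 7: ['electric', 'knife'] (min_width=14, slack=0)
Line 8: ['evening', 'quick'] (min_width=13, slack=1)
Line 9: ['white', 'bright'] (min_width=12, slack=2)
Line 10: ['milk', 'data'] (min_width=9, slack=5)

Answer: |rain robot    |
|storm north   |
|salty dirty   |
|elephant      |
|forest open   |
|violin        |
|electric knife|
|evening quick |
|white bright  |
|milk data     |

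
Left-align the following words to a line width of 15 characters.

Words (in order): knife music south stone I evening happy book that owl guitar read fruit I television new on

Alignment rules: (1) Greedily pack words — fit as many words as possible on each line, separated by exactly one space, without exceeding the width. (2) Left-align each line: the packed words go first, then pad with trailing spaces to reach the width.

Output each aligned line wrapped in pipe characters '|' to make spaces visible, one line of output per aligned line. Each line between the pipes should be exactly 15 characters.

Answer: |knife music    |
|south stone I  |
|evening happy  |
|book that owl  |
|guitar read    |
|fruit I        |
|television new |
|on             |

Derivation:
Line 1: ['knife', 'music'] (min_width=11, slack=4)
Line 2: ['south', 'stone', 'I'] (min_width=13, slack=2)
Line 3: ['evening', 'happy'] (min_width=13, slack=2)
Line 4: ['book', 'that', 'owl'] (min_width=13, slack=2)
Line 5: ['guitar', 'read'] (min_width=11, slack=4)
Line 6: ['fruit', 'I'] (min_width=7, slack=8)
Line 7: ['television', 'new'] (min_width=14, slack=1)
Line 8: ['on'] (min_width=2, slack=13)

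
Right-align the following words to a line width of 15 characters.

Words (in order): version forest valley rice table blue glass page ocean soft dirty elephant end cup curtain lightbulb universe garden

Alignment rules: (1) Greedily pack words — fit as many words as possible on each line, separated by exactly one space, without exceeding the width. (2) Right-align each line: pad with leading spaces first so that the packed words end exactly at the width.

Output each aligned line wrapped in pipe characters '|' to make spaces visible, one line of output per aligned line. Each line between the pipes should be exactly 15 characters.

Answer: | version forest|
|    valley rice|
|     table blue|
|     glass page|
|     ocean soft|
| dirty elephant|
|end cup curtain|
|      lightbulb|
|universe garden|

Derivation:
Line 1: ['version', 'forest'] (min_width=14, slack=1)
Line 2: ['valley', 'rice'] (min_width=11, slack=4)
Line 3: ['table', 'blue'] (min_width=10, slack=5)
Line 4: ['glass', 'page'] (min_width=10, slack=5)
Line 5: ['ocean', 'soft'] (min_width=10, slack=5)
Line 6: ['dirty', 'elephant'] (min_width=14, slack=1)
Line 7: ['end', 'cup', 'curtain'] (min_width=15, slack=0)
Line 8: ['lightbulb'] (min_width=9, slack=6)
Line 9: ['universe', 'garden'] (min_width=15, slack=0)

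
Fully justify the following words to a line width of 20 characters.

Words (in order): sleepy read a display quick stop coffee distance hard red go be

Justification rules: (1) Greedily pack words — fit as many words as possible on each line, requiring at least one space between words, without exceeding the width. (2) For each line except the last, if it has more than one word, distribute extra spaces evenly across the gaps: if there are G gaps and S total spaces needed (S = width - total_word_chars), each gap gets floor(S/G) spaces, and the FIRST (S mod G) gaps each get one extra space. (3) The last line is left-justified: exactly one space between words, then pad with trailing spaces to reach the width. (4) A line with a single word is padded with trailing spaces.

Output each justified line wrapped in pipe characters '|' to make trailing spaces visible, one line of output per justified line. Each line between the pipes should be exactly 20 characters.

Line 1: ['sleepy', 'read', 'a'] (min_width=13, slack=7)
Line 2: ['display', 'quick', 'stop'] (min_width=18, slack=2)
Line 3: ['coffee', 'distance', 'hard'] (min_width=20, slack=0)
Line 4: ['red', 'go', 'be'] (min_width=9, slack=11)

Answer: |sleepy     read    a|
|display  quick  stop|
|coffee distance hard|
|red go be           |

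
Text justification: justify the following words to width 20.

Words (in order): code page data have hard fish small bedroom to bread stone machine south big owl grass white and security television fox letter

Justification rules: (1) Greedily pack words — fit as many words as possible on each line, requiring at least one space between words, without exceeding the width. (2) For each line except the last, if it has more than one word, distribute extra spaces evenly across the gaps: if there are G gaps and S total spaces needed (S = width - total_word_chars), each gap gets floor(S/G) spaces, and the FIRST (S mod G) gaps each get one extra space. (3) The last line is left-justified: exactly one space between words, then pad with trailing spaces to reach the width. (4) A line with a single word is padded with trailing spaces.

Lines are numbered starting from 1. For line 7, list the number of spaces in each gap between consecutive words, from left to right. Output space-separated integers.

Line 1: ['code', 'page', 'data', 'have'] (min_width=19, slack=1)
Line 2: ['hard', 'fish', 'small'] (min_width=15, slack=5)
Line 3: ['bedroom', 'to', 'bread'] (min_width=16, slack=4)
Line 4: ['stone', 'machine', 'south'] (min_width=19, slack=1)
Line 5: ['big', 'owl', 'grass', 'white'] (min_width=19, slack=1)
Line 6: ['and', 'security'] (min_width=12, slack=8)
Line 7: ['television', 'fox'] (min_width=14, slack=6)
Line 8: ['letter'] (min_width=6, slack=14)

Answer: 7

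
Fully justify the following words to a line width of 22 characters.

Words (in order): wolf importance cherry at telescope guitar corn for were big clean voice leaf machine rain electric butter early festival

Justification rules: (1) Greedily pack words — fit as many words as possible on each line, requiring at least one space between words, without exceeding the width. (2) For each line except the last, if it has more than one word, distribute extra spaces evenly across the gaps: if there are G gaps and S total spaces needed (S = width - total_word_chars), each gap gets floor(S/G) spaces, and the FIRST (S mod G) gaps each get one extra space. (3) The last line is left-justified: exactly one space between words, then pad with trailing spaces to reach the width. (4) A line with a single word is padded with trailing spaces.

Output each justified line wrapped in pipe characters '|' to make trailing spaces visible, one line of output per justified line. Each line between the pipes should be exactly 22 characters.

Answer: |wolf importance cherry|
|at   telescope  guitar|
|corn   for   were  big|
|clean    voice    leaf|
|machine  rain electric|
|butter early festival |

Derivation:
Line 1: ['wolf', 'importance', 'cherry'] (min_width=22, slack=0)
Line 2: ['at', 'telescope', 'guitar'] (min_width=19, slack=3)
Line 3: ['corn', 'for', 'were', 'big'] (min_width=17, slack=5)
Line 4: ['clean', 'voice', 'leaf'] (min_width=16, slack=6)
Line 5: ['machine', 'rain', 'electric'] (min_width=21, slack=1)
Line 6: ['butter', 'early', 'festival'] (min_width=21, slack=1)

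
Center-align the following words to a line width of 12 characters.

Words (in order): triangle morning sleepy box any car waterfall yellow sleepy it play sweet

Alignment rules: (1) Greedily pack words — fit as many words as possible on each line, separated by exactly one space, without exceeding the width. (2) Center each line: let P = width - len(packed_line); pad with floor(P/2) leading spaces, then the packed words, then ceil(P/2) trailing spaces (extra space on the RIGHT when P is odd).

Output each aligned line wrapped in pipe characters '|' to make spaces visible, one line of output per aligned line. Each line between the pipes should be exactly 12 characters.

Answer: |  triangle  |
|  morning   |
| sleepy box |
|  any car   |
| waterfall  |
|   yellow   |
| sleepy it  |
| play sweet |

Derivation:
Line 1: ['triangle'] (min_width=8, slack=4)
Line 2: ['morning'] (min_width=7, slack=5)
Line 3: ['sleepy', 'box'] (min_width=10, slack=2)
Line 4: ['any', 'car'] (min_width=7, slack=5)
Line 5: ['waterfall'] (min_width=9, slack=3)
Line 6: ['yellow'] (min_width=6, slack=6)
Line 7: ['sleepy', 'it'] (min_width=9, slack=3)
Line 8: ['play', 'sweet'] (min_width=10, slack=2)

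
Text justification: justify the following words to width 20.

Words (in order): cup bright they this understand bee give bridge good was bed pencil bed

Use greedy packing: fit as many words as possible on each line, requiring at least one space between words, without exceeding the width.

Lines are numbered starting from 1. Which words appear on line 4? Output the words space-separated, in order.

Answer: pencil bed

Derivation:
Line 1: ['cup', 'bright', 'they', 'this'] (min_width=20, slack=0)
Line 2: ['understand', 'bee', 'give'] (min_width=19, slack=1)
Line 3: ['bridge', 'good', 'was', 'bed'] (min_width=19, slack=1)
Line 4: ['pencil', 'bed'] (min_width=10, slack=10)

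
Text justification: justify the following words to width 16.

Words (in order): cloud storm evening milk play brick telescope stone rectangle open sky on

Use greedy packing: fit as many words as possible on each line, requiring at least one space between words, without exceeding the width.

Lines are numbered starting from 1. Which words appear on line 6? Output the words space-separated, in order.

Line 1: ['cloud', 'storm'] (min_width=11, slack=5)
Line 2: ['evening', 'milk'] (min_width=12, slack=4)
Line 3: ['play', 'brick'] (min_width=10, slack=6)
Line 4: ['telescope', 'stone'] (min_width=15, slack=1)
Line 5: ['rectangle', 'open'] (min_width=14, slack=2)
Line 6: ['sky', 'on'] (min_width=6, slack=10)

Answer: sky on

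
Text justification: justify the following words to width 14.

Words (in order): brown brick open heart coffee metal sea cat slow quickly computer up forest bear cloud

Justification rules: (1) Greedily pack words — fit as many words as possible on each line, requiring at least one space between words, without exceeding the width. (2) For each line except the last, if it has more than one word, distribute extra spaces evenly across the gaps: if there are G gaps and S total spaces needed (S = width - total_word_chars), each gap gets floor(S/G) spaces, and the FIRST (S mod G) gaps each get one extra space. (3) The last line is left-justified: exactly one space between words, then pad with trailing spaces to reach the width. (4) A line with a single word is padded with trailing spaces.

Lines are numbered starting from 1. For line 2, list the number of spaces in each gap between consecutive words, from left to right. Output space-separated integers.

Answer: 5

Derivation:
Line 1: ['brown', 'brick'] (min_width=11, slack=3)
Line 2: ['open', 'heart'] (min_width=10, slack=4)
Line 3: ['coffee', 'metal'] (min_width=12, slack=2)
Line 4: ['sea', 'cat', 'slow'] (min_width=12, slack=2)
Line 5: ['quickly'] (min_width=7, slack=7)
Line 6: ['computer', 'up'] (min_width=11, slack=3)
Line 7: ['forest', 'bear'] (min_width=11, slack=3)
Line 8: ['cloud'] (min_width=5, slack=9)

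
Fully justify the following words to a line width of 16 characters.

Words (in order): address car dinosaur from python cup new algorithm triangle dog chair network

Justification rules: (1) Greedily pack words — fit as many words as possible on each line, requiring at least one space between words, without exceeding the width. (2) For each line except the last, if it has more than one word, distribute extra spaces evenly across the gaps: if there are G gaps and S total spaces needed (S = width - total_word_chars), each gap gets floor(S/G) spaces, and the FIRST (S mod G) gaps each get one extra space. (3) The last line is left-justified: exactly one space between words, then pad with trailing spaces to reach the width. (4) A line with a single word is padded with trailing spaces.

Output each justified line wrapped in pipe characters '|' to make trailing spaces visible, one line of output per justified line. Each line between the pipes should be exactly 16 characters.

Answer: |address      car|
|dinosaur    from|
|python  cup  new|
|algorithm       |
|triangle     dog|
|chair network   |

Derivation:
Line 1: ['address', 'car'] (min_width=11, slack=5)
Line 2: ['dinosaur', 'from'] (min_width=13, slack=3)
Line 3: ['python', 'cup', 'new'] (min_width=14, slack=2)
Line 4: ['algorithm'] (min_width=9, slack=7)
Line 5: ['triangle', 'dog'] (min_width=12, slack=4)
Line 6: ['chair', 'network'] (min_width=13, slack=3)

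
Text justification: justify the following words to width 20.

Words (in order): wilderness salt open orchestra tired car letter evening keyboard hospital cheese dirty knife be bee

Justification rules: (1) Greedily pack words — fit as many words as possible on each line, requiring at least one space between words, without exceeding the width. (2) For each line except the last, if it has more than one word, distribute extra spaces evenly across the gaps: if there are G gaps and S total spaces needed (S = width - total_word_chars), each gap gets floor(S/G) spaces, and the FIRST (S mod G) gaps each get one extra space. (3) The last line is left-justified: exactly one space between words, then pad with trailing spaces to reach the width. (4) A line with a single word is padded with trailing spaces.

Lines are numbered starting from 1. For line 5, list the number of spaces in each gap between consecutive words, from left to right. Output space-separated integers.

Answer: 2 2

Derivation:
Line 1: ['wilderness', 'salt', 'open'] (min_width=20, slack=0)
Line 2: ['orchestra', 'tired', 'car'] (min_width=19, slack=1)
Line 3: ['letter', 'evening'] (min_width=14, slack=6)
Line 4: ['keyboard', 'hospital'] (min_width=17, slack=3)
Line 5: ['cheese', 'dirty', 'knife'] (min_width=18, slack=2)
Line 6: ['be', 'bee'] (min_width=6, slack=14)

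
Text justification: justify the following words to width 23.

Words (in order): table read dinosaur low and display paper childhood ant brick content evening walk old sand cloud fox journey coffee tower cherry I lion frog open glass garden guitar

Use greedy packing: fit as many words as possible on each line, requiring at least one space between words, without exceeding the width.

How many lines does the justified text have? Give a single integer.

Line 1: ['table', 'read', 'dinosaur', 'low'] (min_width=23, slack=0)
Line 2: ['and', 'display', 'paper'] (min_width=17, slack=6)
Line 3: ['childhood', 'ant', 'brick'] (min_width=19, slack=4)
Line 4: ['content', 'evening', 'walk'] (min_width=20, slack=3)
Line 5: ['old', 'sand', 'cloud', 'fox'] (min_width=18, slack=5)
Line 6: ['journey', 'coffee', 'tower'] (min_width=20, slack=3)
Line 7: ['cherry', 'I', 'lion', 'frog', 'open'] (min_width=23, slack=0)
Line 8: ['glass', 'garden', 'guitar'] (min_width=19, slack=4)
Total lines: 8

Answer: 8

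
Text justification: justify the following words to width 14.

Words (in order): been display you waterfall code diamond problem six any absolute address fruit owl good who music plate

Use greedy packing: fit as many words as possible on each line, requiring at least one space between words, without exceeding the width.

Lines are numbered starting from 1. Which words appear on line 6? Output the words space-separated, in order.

Line 1: ['been', 'display'] (min_width=12, slack=2)
Line 2: ['you', 'waterfall'] (min_width=13, slack=1)
Line 3: ['code', 'diamond'] (min_width=12, slack=2)
Line 4: ['problem', 'six'] (min_width=11, slack=3)
Line 5: ['any', 'absolute'] (min_width=12, slack=2)
Line 6: ['address', 'fruit'] (min_width=13, slack=1)
Line 7: ['owl', 'good', 'who'] (min_width=12, slack=2)
Line 8: ['music', 'plate'] (min_width=11, slack=3)

Answer: address fruit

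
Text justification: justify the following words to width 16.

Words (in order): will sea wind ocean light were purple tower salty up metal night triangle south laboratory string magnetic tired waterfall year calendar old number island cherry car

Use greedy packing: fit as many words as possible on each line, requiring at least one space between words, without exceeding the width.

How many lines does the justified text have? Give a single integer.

Line 1: ['will', 'sea', 'wind'] (min_width=13, slack=3)
Line 2: ['ocean', 'light', 'were'] (min_width=16, slack=0)
Line 3: ['purple', 'tower'] (min_width=12, slack=4)
Line 4: ['salty', 'up', 'metal'] (min_width=14, slack=2)
Line 5: ['night', 'triangle'] (min_width=14, slack=2)
Line 6: ['south', 'laboratory'] (min_width=16, slack=0)
Line 7: ['string', 'magnetic'] (min_width=15, slack=1)
Line 8: ['tired', 'waterfall'] (min_width=15, slack=1)
Line 9: ['year', 'calendar'] (min_width=13, slack=3)
Line 10: ['old', 'number'] (min_width=10, slack=6)
Line 11: ['island', 'cherry'] (min_width=13, slack=3)
Line 12: ['car'] (min_width=3, slack=13)
Total lines: 12

Answer: 12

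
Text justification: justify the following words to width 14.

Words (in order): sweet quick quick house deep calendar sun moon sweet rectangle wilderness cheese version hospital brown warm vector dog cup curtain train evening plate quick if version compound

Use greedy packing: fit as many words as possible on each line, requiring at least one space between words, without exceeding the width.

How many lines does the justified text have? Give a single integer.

Line 1: ['sweet', 'quick'] (min_width=11, slack=3)
Line 2: ['quick', 'house'] (min_width=11, slack=3)
Line 3: ['deep', 'calendar'] (min_width=13, slack=1)
Line 4: ['sun', 'moon', 'sweet'] (min_width=14, slack=0)
Line 5: ['rectangle'] (min_width=9, slack=5)
Line 6: ['wilderness'] (min_width=10, slack=4)
Line 7: ['cheese', 'version'] (min_width=14, slack=0)
Line 8: ['hospital', 'brown'] (min_width=14, slack=0)
Line 9: ['warm', 'vector'] (min_width=11, slack=3)
Line 10: ['dog', 'cup'] (min_width=7, slack=7)
Line 11: ['curtain', 'train'] (min_width=13, slack=1)
Line 12: ['evening', 'plate'] (min_width=13, slack=1)
Line 13: ['quick', 'if'] (min_width=8, slack=6)
Line 14: ['version'] (min_width=7, slack=7)
Line 15: ['compound'] (min_width=8, slack=6)
Total lines: 15

Answer: 15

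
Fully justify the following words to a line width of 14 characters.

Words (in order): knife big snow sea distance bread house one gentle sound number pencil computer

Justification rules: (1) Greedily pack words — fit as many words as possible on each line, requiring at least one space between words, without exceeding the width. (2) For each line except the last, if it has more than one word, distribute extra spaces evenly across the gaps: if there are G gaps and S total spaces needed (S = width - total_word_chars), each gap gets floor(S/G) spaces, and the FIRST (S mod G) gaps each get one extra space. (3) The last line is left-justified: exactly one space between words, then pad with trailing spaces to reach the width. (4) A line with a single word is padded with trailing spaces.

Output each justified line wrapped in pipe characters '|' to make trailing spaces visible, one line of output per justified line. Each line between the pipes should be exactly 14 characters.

Answer: |knife big snow|
|sea   distance|
|bread    house|
|one     gentle|
|sound   number|
|pencil        |
|computer      |

Derivation:
Line 1: ['knife', 'big', 'snow'] (min_width=14, slack=0)
Line 2: ['sea', 'distance'] (min_width=12, slack=2)
Line 3: ['bread', 'house'] (min_width=11, slack=3)
Line 4: ['one', 'gentle'] (min_width=10, slack=4)
Line 5: ['sound', 'number'] (min_width=12, slack=2)
Line 6: ['pencil'] (min_width=6, slack=8)
Line 7: ['computer'] (min_width=8, slack=6)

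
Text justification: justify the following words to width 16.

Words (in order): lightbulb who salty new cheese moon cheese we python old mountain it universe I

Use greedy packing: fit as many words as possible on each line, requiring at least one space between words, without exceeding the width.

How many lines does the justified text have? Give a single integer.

Answer: 6

Derivation:
Line 1: ['lightbulb', 'who'] (min_width=13, slack=3)
Line 2: ['salty', 'new', 'cheese'] (min_width=16, slack=0)
Line 3: ['moon', 'cheese', 'we'] (min_width=14, slack=2)
Line 4: ['python', 'old'] (min_width=10, slack=6)
Line 5: ['mountain', 'it'] (min_width=11, slack=5)
Line 6: ['universe', 'I'] (min_width=10, slack=6)
Total lines: 6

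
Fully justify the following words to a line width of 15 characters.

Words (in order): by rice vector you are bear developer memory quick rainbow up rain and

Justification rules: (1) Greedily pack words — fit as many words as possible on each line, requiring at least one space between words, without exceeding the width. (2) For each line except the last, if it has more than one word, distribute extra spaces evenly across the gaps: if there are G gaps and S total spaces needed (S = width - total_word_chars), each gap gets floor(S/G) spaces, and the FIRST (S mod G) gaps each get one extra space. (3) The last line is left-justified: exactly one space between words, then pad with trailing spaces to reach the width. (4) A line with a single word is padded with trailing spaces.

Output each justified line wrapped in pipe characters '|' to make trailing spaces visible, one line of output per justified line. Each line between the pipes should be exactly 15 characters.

Answer: |by  rice vector|
|you   are  bear|
|developer      |
|memory    quick|
|rainbow up rain|
|and            |

Derivation:
Line 1: ['by', 'rice', 'vector'] (min_width=14, slack=1)
Line 2: ['you', 'are', 'bear'] (min_width=12, slack=3)
Line 3: ['developer'] (min_width=9, slack=6)
Line 4: ['memory', 'quick'] (min_width=12, slack=3)
Line 5: ['rainbow', 'up', 'rain'] (min_width=15, slack=0)
Line 6: ['and'] (min_width=3, slack=12)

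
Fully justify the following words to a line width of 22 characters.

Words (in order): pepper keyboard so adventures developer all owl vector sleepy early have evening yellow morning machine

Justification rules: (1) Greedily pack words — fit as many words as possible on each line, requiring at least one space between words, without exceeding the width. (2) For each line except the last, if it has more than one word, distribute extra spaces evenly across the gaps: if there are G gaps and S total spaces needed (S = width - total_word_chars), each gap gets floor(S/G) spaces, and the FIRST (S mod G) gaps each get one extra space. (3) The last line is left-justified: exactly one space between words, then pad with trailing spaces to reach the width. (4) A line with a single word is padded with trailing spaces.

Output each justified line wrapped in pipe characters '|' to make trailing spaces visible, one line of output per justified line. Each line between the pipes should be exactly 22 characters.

Line 1: ['pepper', 'keyboard', 'so'] (min_width=18, slack=4)
Line 2: ['adventures', 'developer'] (min_width=20, slack=2)
Line 3: ['all', 'owl', 'vector', 'sleepy'] (min_width=21, slack=1)
Line 4: ['early', 'have', 'evening'] (min_width=18, slack=4)
Line 5: ['yellow', 'morning', 'machine'] (min_width=22, slack=0)

Answer: |pepper   keyboard   so|
|adventures   developer|
|all  owl vector sleepy|
|early   have   evening|
|yellow morning machine|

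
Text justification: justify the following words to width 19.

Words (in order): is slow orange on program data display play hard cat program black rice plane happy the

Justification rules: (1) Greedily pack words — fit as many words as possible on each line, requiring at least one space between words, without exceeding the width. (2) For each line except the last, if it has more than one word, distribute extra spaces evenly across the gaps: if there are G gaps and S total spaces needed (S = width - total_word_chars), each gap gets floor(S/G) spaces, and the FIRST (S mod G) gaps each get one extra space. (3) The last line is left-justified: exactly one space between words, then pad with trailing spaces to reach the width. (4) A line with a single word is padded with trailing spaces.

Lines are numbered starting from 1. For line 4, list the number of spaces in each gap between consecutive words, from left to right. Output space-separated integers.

Answer: 2 2

Derivation:
Line 1: ['is', 'slow', 'orange', 'on'] (min_width=17, slack=2)
Line 2: ['program', 'data'] (min_width=12, slack=7)
Line 3: ['display', 'play', 'hard'] (min_width=17, slack=2)
Line 4: ['cat', 'program', 'black'] (min_width=17, slack=2)
Line 5: ['rice', 'plane', 'happy'] (min_width=16, slack=3)
Line 6: ['the'] (min_width=3, slack=16)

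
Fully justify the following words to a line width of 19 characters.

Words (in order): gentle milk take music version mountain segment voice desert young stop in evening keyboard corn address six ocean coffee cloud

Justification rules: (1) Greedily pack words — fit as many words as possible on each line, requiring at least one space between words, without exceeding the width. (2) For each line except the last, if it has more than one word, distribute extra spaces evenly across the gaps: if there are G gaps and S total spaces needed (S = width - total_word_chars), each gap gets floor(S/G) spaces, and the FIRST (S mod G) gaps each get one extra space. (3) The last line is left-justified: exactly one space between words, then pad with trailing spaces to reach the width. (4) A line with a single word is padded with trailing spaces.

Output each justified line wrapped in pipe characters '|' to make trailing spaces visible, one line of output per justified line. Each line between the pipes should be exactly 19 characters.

Answer: |gentle   milk  take|
|music       version|
|mountain    segment|
|voice  desert young|
|stop   in   evening|
|keyboard       corn|
|address  six  ocean|
|coffee cloud       |

Derivation:
Line 1: ['gentle', 'milk', 'take'] (min_width=16, slack=3)
Line 2: ['music', 'version'] (min_width=13, slack=6)
Line 3: ['mountain', 'segment'] (min_width=16, slack=3)
Line 4: ['voice', 'desert', 'young'] (min_width=18, slack=1)
Line 5: ['stop', 'in', 'evening'] (min_width=15, slack=4)
Line 6: ['keyboard', 'corn'] (min_width=13, slack=6)
Line 7: ['address', 'six', 'ocean'] (min_width=17, slack=2)
Line 8: ['coffee', 'cloud'] (min_width=12, slack=7)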